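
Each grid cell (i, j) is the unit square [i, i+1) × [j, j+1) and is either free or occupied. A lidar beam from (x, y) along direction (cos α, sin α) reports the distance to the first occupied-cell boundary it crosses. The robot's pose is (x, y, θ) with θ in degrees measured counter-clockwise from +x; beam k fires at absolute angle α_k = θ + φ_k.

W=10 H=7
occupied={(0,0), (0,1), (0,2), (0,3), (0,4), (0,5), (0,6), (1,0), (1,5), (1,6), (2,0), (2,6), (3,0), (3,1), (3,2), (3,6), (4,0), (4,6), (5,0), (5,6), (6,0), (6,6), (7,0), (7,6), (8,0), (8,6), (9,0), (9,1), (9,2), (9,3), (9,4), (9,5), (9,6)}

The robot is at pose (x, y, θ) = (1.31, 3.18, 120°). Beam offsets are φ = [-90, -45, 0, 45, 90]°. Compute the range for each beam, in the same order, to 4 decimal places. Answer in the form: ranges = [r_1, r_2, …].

ranges = [5.6400, 1.8842, 0.6200, 0.3209, 0.3580]

beam 1: φ=-90°, α=30°
  dir = (cos 30°, sin 30°) = (0.8660, 0.5000); from cell (1,3)
  next x-line at t=0.7967, next y-line at t=1.6400; Δt_x=1.1547, Δt_y=2.0000
    x: enter (2,3) at t=0.7967
    y: enter (2,4) at t=1.6400
    x: enter (3,4) at t=1.9514
    x: enter (4,4) at t=3.1061
    y: enter (4,5) at t=3.6400
    x: enter (5,5) at t=4.2608
    x: enter (6,5) at t=5.4155
    y: enter (6,6) at t=5.6400 ← occupied
  → r_1 = 5.6400
beam 2: φ=-45°, α=75°
  dir = (cos 75°, sin 75°) = (0.2588, 0.9659); from cell (1,3)
  next x-line at t=2.6660, next y-line at t=0.8489; Δt_x=3.8637, Δt_y=1.0353
    y: enter (1,4) at t=0.8489
    y: enter (1,5) at t=1.8842 ← occupied
  → r_2 = 1.8842
beam 3: φ=0°, α=120°
  dir = (cos 120°, sin 120°) = (-0.5000, 0.8660); from cell (1,3)
  next x-line at t=0.6200, next y-line at t=0.9469; Δt_x=2.0000, Δt_y=1.1547
    x: enter (0,3) at t=0.6200 ← occupied
  → r_3 = 0.6200
beam 4: φ=45°, α=165°
  dir = (cos 165°, sin 165°) = (-0.9659, 0.2588); from cell (1,3)
  next x-line at t=0.3209, next y-line at t=3.1682; Δt_x=1.0353, Δt_y=3.8637
    x: enter (0,3) at t=0.3209 ← occupied
  → r_4 = 0.3209
beam 5: φ=90°, α=210°
  dir = (cos 210°, sin 210°) = (-0.8660, -0.5000); from cell (1,3)
  next x-line at t=0.3580, next y-line at t=0.3600; Δt_x=1.1547, Δt_y=2.0000
    x: enter (0,3) at t=0.3580 ← occupied
  → r_5 = 0.3580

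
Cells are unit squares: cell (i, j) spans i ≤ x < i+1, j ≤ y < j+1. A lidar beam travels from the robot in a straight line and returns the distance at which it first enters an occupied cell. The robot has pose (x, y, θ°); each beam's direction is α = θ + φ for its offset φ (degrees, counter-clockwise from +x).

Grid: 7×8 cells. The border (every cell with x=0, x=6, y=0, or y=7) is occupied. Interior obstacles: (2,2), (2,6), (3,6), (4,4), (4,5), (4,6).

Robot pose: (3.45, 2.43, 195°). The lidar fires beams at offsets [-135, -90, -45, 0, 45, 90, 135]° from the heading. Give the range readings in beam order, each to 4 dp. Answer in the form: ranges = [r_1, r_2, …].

beam 1: φ=-135°, α=60°
  cosα=0.5000 sinα=0.8660 | (3,2) | tMaxX 1.1000 tMaxY 0.6582 | tΔX 2.0000 tΔY 1.1547
    t=0.6582 [y] (3,3)
    t=1.1000 [x] (4,3)
    t=1.8129 [y] (4,4) — stop
  → r_1 = 1.8129
beam 2: φ=-90°, α=105°
  cosα=-0.2588 sinα=0.9659 | (3,2) | tMaxX 1.7387 tMaxY 0.5901 | tΔX 3.8637 tΔY 1.0353
    t=0.5901 [y] (3,3)
    t=1.6254 [y] (3,4)
    t=1.7387 [x] (2,4)
    t=2.6607 [y] (2,5)
    t=3.6959 [y] (2,6) — stop
  → r_2 = 3.6959
beam 3: φ=-45°, α=150°
  cosα=-0.8660 sinα=0.5000 | (3,2) | tMaxX 0.5196 tMaxY 1.1400 | tΔX 1.1547 tΔY 2.0000
    t=0.5196 [x] (2,2) — stop
  → r_3 = 0.5196
beam 4: φ=0°, α=195°
  cosα=-0.9659 sinα=-0.2588 | (3,2) | tMaxX 0.4659 tMaxY 1.6614 | tΔX 1.0353 tΔY 3.8637
    t=0.4659 [x] (2,2) — stop
  → r_4 = 0.4659
beam 5: φ=45°, α=240°
  cosα=-0.5000 sinα=-0.8660 | (3,2) | tMaxX 0.9000 tMaxY 0.4965 | tΔX 2.0000 tΔY 1.1547
    t=0.4965 [y] (3,1)
    t=0.9000 [x] (2,1)
    t=1.6512 [y] (2,0) — stop
  → r_5 = 1.6512
beam 6: φ=90°, α=285°
  cosα=0.2588 sinα=-0.9659 | (3,2) | tMaxX 2.1250 tMaxY 0.4452 | tΔX 3.8637 tΔY 1.0353
    t=0.4452 [y] (3,1)
    t=1.4804 [y] (3,0) — stop
  → r_6 = 1.4804
beam 7: φ=135°, α=330°
  cosα=0.8660 sinα=-0.5000 | (3,2) | tMaxX 0.6351 tMaxY 0.8600 | tΔX 1.1547 tΔY 2.0000
    t=0.6351 [x] (4,2)
    t=0.8600 [y] (4,1)
    t=1.7898 [x] (5,1)
    t=2.8600 [y] (5,0) — stop
  → r_7 = 2.8600

ranges = [1.8129, 3.6959, 0.5196, 0.4659, 1.6512, 1.4804, 2.8600]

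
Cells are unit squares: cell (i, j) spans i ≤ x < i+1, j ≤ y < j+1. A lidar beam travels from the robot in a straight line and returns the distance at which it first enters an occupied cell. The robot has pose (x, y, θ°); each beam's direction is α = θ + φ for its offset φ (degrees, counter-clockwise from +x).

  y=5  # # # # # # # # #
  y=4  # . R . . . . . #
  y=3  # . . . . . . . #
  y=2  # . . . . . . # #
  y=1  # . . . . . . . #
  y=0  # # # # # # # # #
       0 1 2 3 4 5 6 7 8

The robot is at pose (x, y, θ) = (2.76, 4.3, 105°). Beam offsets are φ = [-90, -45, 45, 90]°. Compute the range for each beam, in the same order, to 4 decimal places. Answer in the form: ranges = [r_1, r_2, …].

beam 1: φ=-90°, α=15°
  d=(0.9659,0.2588)  start (2,4)  tX=0.2485 tY=2.7046  stride 1/|dx|=1.0353 1/|dy|=3.8637
    cross x-line → (3,4), t=0.2485
    cross x-line → (4,4), t=1.2837
    cross x-line → (5,4), t=2.3190
    cross y-line → (5,5), t=2.7046 (wall)
  → r_1 = 2.7046
beam 2: φ=-45°, α=60°
  d=(0.5000,0.8660)  start (2,4)  tX=0.4800 tY=0.8083  stride 1/|dx|=2.0000 1/|dy|=1.1547
    cross x-line → (3,4), t=0.4800
    cross y-line → (3,5), t=0.8083 (wall)
  → r_2 = 0.8083
beam 3: φ=45°, α=150°
  d=(-0.8660,0.5000)  start (2,4)  tX=0.8776 tY=1.4000  stride 1/|dx|=1.1547 1/|dy|=2.0000
    cross x-line → (1,4), t=0.8776
    cross y-line → (1,5), t=1.4000 (wall)
  → r_3 = 1.4000
beam 4: φ=90°, α=195°
  d=(-0.9659,-0.2588)  start (2,4)  tX=0.7868 tY=1.1591  stride 1/|dx|=1.0353 1/|dy|=3.8637
    cross x-line → (1,4), t=0.7868
    cross y-line → (1,3), t=1.1591
    cross x-line → (0,3), t=1.8221 (wall)
  → r_4 = 1.8221

ranges = [2.7046, 0.8083, 1.4000, 1.8221]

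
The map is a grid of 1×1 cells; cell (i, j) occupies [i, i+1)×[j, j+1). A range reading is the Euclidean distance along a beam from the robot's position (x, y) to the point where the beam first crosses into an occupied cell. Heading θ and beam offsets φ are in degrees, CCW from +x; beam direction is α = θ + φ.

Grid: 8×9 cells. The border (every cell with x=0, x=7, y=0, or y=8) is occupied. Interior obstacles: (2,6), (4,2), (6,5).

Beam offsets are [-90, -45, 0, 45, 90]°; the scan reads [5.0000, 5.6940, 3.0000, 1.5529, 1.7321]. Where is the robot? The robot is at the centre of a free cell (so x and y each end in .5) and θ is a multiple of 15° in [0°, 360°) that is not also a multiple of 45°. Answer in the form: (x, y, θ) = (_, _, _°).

Candidates: 39 free-cell centres × 16 headings = 624 poses. Raycast each; keep the one whose scan matches to 4 dp.
  (1.5, 2.5, 300°): beam 1 = 0.5774 ≠ 5.0000 ✗
  (2.5, 4.5, 255°): beam 1 = 1.5529 ≠ 5.0000 ✗
  (3.5, 3.5, 255°): beam 1 = 2.5882 ≠ 5.0000 ✗
  …
  (2.5, 2.5, 120°): r_1=5.0000, r_2=5.6940, r_3=3.0000, r_4=1.5529, r_5=1.7321 — all match ✓
No second candidate reproduces the full scan.

(x, y, θ) = (2.5, 2.5, 120°)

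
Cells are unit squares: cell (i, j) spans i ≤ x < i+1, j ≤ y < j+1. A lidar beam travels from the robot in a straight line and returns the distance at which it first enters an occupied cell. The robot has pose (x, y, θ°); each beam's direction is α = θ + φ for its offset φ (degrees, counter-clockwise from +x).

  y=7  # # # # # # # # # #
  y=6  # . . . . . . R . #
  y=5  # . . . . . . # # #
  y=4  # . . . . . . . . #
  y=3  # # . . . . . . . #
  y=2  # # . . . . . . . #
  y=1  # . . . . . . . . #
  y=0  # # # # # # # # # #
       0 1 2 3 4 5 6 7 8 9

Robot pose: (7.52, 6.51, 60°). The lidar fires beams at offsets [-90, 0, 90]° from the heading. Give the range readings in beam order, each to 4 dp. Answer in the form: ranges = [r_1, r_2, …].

beam 1: φ=-90°, α=330°
  cosα=0.8660 sinα=-0.5000 | (7,6) | tMaxX 0.5543 tMaxY 1.0200 | tΔX 1.1547 tΔY 2.0000
    t=0.5543 [x] (8,6)
    t=1.0200 [y] (8,5) — stop
  → r_1 = 1.0200
beam 2: φ=0°, α=60°
  cosα=0.5000 sinα=0.8660 | (7,6) | tMaxX 0.9600 tMaxY 0.5658 | tΔX 2.0000 tΔY 1.1547
    t=0.5658 [y] (7,7) — stop
  → r_2 = 0.5658
beam 3: φ=90°, α=150°
  cosα=-0.8660 sinα=0.5000 | (7,6) | tMaxX 0.6004 tMaxY 0.9800 | tΔX 1.1547 tΔY 2.0000
    t=0.6004 [x] (6,6)
    t=0.9800 [y] (6,7) — stop
  → r_3 = 0.9800

ranges = [1.0200, 0.5658, 0.9800]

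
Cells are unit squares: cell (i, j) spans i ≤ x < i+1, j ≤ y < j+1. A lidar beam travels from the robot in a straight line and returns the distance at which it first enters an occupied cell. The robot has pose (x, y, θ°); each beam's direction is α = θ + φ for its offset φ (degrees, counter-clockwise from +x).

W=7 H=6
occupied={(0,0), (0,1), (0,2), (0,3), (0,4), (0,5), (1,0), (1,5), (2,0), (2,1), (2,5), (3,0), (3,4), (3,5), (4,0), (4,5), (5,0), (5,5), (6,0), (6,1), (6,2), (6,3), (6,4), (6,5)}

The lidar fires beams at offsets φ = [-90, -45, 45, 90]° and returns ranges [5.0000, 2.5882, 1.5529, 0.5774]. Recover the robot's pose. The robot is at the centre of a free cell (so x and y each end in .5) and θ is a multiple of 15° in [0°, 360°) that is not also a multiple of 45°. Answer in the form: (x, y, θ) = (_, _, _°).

Candidates: 18 free-cell centres × 16 headings = 288 poses. Raycast each; keep the one whose scan matches to 4 dp.
  (1.5, 1.5, 15°): beam 1 = 0.5176 ≠ 5.0000 ✗
  (4.5, 3.5, 165°): beam 1 = 1.5529 ≠ 5.0000 ✗
  (5.5, 2.5, 30°): beam 1 = 1.0000 ≠ 5.0000 ✗
  …
  (5.5, 2.5, 240°): r_1=5.0000, r_2=2.5882, r_3=1.5529, r_4=0.5774 — all match ✓
Unique over the lattice → pose = (5.5, 2.5, 240°).

(x, y, θ) = (5.5, 2.5, 240°)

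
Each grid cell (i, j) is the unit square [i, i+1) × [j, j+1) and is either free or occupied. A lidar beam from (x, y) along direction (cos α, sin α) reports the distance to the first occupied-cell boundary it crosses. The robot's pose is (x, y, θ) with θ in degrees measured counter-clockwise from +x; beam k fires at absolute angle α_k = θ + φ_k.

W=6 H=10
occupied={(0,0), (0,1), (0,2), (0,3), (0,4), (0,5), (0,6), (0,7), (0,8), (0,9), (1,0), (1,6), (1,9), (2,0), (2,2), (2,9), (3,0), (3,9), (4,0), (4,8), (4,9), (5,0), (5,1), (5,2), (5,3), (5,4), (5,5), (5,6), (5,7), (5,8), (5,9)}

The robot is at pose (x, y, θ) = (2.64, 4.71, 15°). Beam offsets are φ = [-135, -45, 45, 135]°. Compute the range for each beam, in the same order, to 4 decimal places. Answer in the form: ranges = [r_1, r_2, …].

beam 1: φ=-135°, α=240°
  d=(-0.5000,-0.8660)  start (2,4)  tX=1.2800 tY=0.8198  stride 1/|dx|=2.0000 1/|dy|=1.1547
    cross y-line → (2,3), t=0.8198
    cross x-line → (1,3), t=1.2800
    cross y-line → (1,2), t=1.9745
    cross y-line → (1,1), t=3.1292
    cross x-line → (0,1), t=3.2800 (wall)
  → r_1 = 3.2800
beam 2: φ=-45°, α=330°
  d=(0.8660,-0.5000)  start (2,4)  tX=0.4157 tY=1.4200  stride 1/|dx|=1.1547 1/|dy|=2.0000
    cross x-line → (3,4), t=0.4157
    cross y-line → (3,3), t=1.4200
    cross x-line → (4,3), t=1.5704
    cross x-line → (5,3), t=2.7251 (wall)
  → r_2 = 2.7251
beam 3: φ=45°, α=60°
  d=(0.5000,0.8660)  start (2,4)  tX=0.7200 tY=0.3349  stride 1/|dx|=2.0000 1/|dy|=1.1547
    cross y-line → (2,5), t=0.3349
    cross x-line → (3,5), t=0.7200
    cross y-line → (3,6), t=1.4896
    cross y-line → (3,7), t=2.6443
    cross x-line → (4,7), t=2.7200
    cross y-line → (4,8), t=3.7990 (wall)
  → r_3 = 3.7990
beam 4: φ=135°, α=150°
  d=(-0.8660,0.5000)  start (2,4)  tX=0.7390 tY=0.5800  stride 1/|dx|=1.1547 1/|dy|=2.0000
    cross y-line → (2,5), t=0.5800
    cross x-line → (1,5), t=0.7390
    cross x-line → (0,5), t=1.8937 (wall)
  → r_4 = 1.8937

ranges = [3.2800, 2.7251, 3.7990, 1.8937]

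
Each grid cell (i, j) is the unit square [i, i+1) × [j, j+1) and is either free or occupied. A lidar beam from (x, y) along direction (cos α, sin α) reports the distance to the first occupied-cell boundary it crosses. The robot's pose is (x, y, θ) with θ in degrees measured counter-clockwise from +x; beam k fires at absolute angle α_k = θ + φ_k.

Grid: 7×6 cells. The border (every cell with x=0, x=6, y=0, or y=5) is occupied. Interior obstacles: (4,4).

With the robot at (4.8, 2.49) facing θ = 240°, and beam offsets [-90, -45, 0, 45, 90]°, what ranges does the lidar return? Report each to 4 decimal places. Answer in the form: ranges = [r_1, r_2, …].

beam 1: φ=-90°, α=150°
  d=(-0.8660,0.5000)  start (4,2)  tX=0.9238 tY=1.0200  stride 1/|dx|=1.1547 1/|dy|=2.0000
    cross x-line → (3,2), t=0.9238
    cross y-line → (3,3), t=1.0200
    cross x-line → (2,3), t=2.0785
    cross y-line → (2,4), t=3.0200
    cross x-line → (1,4), t=3.2332
    cross x-line → (0,4), t=4.3879 (wall)
  → r_1 = 4.3879
beam 2: φ=-45°, α=195°
  d=(-0.9659,-0.2588)  start (4,2)  tX=0.8282 tY=1.8932  stride 1/|dx|=1.0353 1/|dy|=3.8637
    cross x-line → (3,2), t=0.8282
    cross x-line → (2,2), t=1.8635
    cross y-line → (2,1), t=1.8932
    cross x-line → (1,1), t=2.8988
    cross x-line → (0,1), t=3.9340 (wall)
  → r_2 = 3.9340
beam 3: φ=0°, α=240°
  d=(-0.5000,-0.8660)  start (4,2)  tX=1.6000 tY=0.5658  stride 1/|dx|=2.0000 1/|dy|=1.1547
    cross y-line → (4,1), t=0.5658
    cross x-line → (3,1), t=1.6000
    cross y-line → (3,0), t=1.7205 (wall)
  → r_3 = 1.7205
beam 4: φ=45°, α=285°
  d=(0.2588,-0.9659)  start (4,2)  tX=0.7727 tY=0.5073  stride 1/|dx|=3.8637 1/|dy|=1.0353
    cross y-line → (4,1), t=0.5073
    cross x-line → (5,1), t=0.7727
    cross y-line → (5,0), t=1.5426 (wall)
  → r_4 = 1.5426
beam 5: φ=90°, α=330°
  d=(0.8660,-0.5000)  start (4,2)  tX=0.2309 tY=0.9800  stride 1/|dx|=1.1547 1/|dy|=2.0000
    cross x-line → (5,2), t=0.2309
    cross y-line → (5,1), t=0.9800
    cross x-line → (6,1), t=1.3856 (wall)
  → r_5 = 1.3856

ranges = [4.3879, 3.9340, 1.7205, 1.5426, 1.3856]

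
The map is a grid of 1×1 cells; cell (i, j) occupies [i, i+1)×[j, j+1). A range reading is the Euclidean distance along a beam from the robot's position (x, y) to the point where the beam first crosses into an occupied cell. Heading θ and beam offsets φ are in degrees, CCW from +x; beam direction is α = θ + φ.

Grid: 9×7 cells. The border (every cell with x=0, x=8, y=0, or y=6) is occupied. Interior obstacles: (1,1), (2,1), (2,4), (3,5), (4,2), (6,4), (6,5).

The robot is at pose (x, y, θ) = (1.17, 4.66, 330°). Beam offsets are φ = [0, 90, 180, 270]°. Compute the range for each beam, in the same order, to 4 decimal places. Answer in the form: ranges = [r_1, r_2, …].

beam 1: φ=0°, α=330°
  d=(0.8660,-0.5000)  start (1,4)  tX=0.9584 tY=1.3200  stride 1/|dx|=1.1547 1/|dy|=2.0000
    cross x-line → (2,4), t=0.9584 (wall)
  → r_1 = 0.9584
beam 2: φ=90°, α=60°
  d=(0.5000,0.8660)  start (1,4)  tX=1.6600 tY=0.3926  stride 1/|dx|=2.0000 1/|dy|=1.1547
    cross y-line → (1,5), t=0.3926
    cross y-line → (1,6), t=1.5473 (wall)
  → r_2 = 1.5473
beam 3: φ=180°, α=150°
  d=(-0.8660,0.5000)  start (1,4)  tX=0.1963 tY=0.6800  stride 1/|dx|=1.1547 1/|dy|=2.0000
    cross x-line → (0,4), t=0.1963 (wall)
  → r_3 = 0.1963
beam 4: φ=270°, α=240°
  d=(-0.5000,-0.8660)  start (1,4)  tX=0.3400 tY=0.7621  stride 1/|dx|=2.0000 1/|dy|=1.1547
    cross x-line → (0,4), t=0.3400 (wall)
  → r_4 = 0.3400

ranges = [0.9584, 1.5473, 0.1963, 0.3400]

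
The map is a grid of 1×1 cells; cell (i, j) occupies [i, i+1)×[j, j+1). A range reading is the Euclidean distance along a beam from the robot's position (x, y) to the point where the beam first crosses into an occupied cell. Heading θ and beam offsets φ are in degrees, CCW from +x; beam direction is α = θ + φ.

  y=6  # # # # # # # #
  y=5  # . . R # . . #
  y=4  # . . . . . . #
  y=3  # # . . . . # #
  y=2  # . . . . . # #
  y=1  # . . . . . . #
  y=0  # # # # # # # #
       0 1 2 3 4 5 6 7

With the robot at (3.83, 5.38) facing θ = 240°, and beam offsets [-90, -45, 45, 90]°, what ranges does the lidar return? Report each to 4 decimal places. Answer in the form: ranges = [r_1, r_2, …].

ranges = [1.2400, 2.9298, 4.5345, 0.1963]

beam 1: φ=-90°, α=150°
  direction (-0.8660, 0.5000); cell (3,5); t to first gridline: x 0.9584, y 1.2400 (then +1.1547 / +2.0000)
    (2,5) via x @ 0.9584
    (2,6) via y @ 1.2400  # hit
  → r_1 = 1.2400
beam 2: φ=-45°, α=195°
  direction (-0.9659, -0.2588); cell (3,5); t to first gridline: x 0.8593, y 1.4682 (then +1.0353 / +3.8637)
    (2,5) via x @ 0.8593
    (2,4) via y @ 1.4682
    (1,4) via x @ 1.8946
    (0,4) via x @ 2.9298  # hit
  → r_2 = 2.9298
beam 3: φ=45°, α=285°
  direction (0.2588, -0.9659); cell (3,5); t to first gridline: x 0.6568, y 0.3934 (then +3.8637 / +1.0353)
    (3,4) via y @ 0.3934
    (4,4) via x @ 0.6568
    (4,3) via y @ 1.4287
    (4,2) via y @ 2.4640
    (4,1) via y @ 3.4992
    (5,1) via x @ 4.5205
    (5,0) via y @ 4.5345  # hit
  → r_3 = 4.5345
beam 4: φ=90°, α=330°
  direction (0.8660, -0.5000); cell (3,5); t to first gridline: x 0.1963, y 0.7600 (then +1.1547 / +2.0000)
    (4,5) via x @ 0.1963  # hit
  → r_4 = 0.1963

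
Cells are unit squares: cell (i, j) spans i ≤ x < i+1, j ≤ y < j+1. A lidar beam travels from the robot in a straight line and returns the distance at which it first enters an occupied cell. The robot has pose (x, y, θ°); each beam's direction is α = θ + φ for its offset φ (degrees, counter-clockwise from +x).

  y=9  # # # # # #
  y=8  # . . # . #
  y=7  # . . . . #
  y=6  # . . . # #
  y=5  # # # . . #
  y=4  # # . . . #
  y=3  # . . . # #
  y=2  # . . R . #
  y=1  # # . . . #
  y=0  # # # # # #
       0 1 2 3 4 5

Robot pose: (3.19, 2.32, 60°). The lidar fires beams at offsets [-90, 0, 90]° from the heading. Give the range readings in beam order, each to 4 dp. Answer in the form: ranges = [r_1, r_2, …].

beam 1: φ=-90°, α=330°
  direction (0.8660, -0.5000); cell (3,2); t to first gridline: x 0.9353, y 0.6400 (then +1.1547 / +2.0000)
    (3,1) via y @ 0.6400
    (4,1) via x @ 0.9353
    (5,1) via x @ 2.0900  # hit
  → r_1 = 2.0900
beam 2: φ=0°, α=60°
  direction (0.5000, 0.8660); cell (3,2); t to first gridline: x 1.6200, y 0.7852 (then +2.0000 / +1.1547)
    (3,3) via y @ 0.7852
    (4,3) via x @ 1.6200  # hit
  → r_2 = 1.6200
beam 3: φ=90°, α=150°
  direction (-0.8660, 0.5000); cell (3,2); t to first gridline: x 0.2194, y 1.3600 (then +1.1547 / +2.0000)
    (2,2) via x @ 0.2194
    (2,3) via y @ 1.3600
    (1,3) via x @ 1.3741
    (0,3) via x @ 2.5288  # hit
  → r_3 = 2.5288

ranges = [2.0900, 1.6200, 2.5288]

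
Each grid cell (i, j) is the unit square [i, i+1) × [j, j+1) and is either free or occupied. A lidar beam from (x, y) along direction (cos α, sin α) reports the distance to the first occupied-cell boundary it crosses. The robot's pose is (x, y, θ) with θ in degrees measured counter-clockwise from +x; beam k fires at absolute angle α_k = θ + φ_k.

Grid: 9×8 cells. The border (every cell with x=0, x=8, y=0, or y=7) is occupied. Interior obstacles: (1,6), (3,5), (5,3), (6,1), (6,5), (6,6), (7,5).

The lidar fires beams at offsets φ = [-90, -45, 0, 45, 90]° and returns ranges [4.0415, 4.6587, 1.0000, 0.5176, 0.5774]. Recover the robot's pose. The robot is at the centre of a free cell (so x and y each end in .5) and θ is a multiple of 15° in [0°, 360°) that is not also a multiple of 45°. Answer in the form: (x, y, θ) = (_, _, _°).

Enumerate (i+0.5, j+0.5, θ) over the 35 free cells and 16 admissible headings. For each, cast all 5 beams and compare to the given ranges.
  (4.5, 1.5, 255°): beam 1 = 3.6235 ≠ 4.0415 ✗
  (2.5, 1.5, 300°): beam 1 = 1.0000 ≠ 4.0415 ✗
  (7.5, 3.5, 330°): beam 1 = 1.7321 ≠ 4.0415 ✗
  (2.5, 4.5, 105°): beam 1 = 3.6235 ≠ 4.0415 ✗
  (3.5, 1.5, 255°): beam 1 = 2.5882 ≠ 4.0415 ✗
  …
  (5.5, 1.5, 210°): r_1=4.0415, r_2=4.6587, r_3=1.0000, r_4=0.5176, r_5=0.5774 — all match ✓
Only this pose fits every beam.

(x, y, θ) = (5.5, 1.5, 210°)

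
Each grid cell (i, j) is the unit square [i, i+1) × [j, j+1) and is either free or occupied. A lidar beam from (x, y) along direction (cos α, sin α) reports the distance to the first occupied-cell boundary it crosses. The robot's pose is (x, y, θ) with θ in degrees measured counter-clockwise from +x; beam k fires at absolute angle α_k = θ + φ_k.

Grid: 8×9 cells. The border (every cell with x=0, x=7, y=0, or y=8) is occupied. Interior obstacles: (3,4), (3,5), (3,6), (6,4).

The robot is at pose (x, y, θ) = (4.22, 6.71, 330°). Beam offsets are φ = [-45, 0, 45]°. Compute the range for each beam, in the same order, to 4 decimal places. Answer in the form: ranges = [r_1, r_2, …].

beam 1: φ=-45°, α=285°
  cosα=0.2588 sinα=-0.9659 | (4,6) | tMaxX 3.0137 tMaxY 0.7350 | tΔX 3.8637 tΔY 1.0353
    t=0.7350 [y] (4,5)
    t=1.7703 [y] (4,4)
    t=2.8056 [y] (4,3)
    t=3.0137 [x] (5,3)
    t=3.8409 [y] (5,2)
    t=4.8762 [y] (5,1)
    t=5.9114 [y] (5,0) — stop
  → r_1 = 5.9114
beam 2: φ=0°, α=330°
  cosα=0.8660 sinα=-0.5000 | (4,6) | tMaxX 0.9007 tMaxY 1.4200 | tΔX 1.1547 tΔY 2.0000
    t=0.9007 [x] (5,6)
    t=1.4200 [y] (5,5)
    t=2.0554 [x] (6,5)
    t=3.2101 [x] (7,5) — stop
  → r_2 = 3.2101
beam 3: φ=45°, α=15°
  cosα=0.9659 sinα=0.2588 | (4,6) | tMaxX 0.8075 tMaxY 1.1205 | tΔX 1.0353 tΔY 3.8637
    t=0.8075 [x] (5,6)
    t=1.1205 [y] (5,7)
    t=1.8428 [x] (6,7)
    t=2.8781 [x] (7,7) — stop
  → r_3 = 2.8781

ranges = [5.9114, 3.2101, 2.8781]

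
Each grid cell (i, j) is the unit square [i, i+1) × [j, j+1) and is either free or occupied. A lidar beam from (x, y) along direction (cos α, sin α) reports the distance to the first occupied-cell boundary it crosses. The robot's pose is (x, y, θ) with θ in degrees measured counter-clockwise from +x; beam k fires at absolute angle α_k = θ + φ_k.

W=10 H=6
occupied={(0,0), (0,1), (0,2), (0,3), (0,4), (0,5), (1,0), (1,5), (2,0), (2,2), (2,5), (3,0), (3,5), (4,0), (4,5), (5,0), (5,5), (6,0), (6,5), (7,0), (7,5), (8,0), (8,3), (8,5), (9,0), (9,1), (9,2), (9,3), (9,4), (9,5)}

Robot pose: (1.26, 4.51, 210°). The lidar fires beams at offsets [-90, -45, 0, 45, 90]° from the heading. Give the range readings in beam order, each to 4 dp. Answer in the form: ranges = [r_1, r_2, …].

beam 1: φ=-90°, α=120°
  d=(-0.5000,0.8660)  start (1,4)  tX=0.5200 tY=0.5658  stride 1/|dx|=2.0000 1/|dy|=1.1547
    cross x-line → (0,4), t=0.5200 (wall)
  → r_1 = 0.5200
beam 2: φ=-45°, α=165°
  d=(-0.9659,0.2588)  start (1,4)  tX=0.2692 tY=1.8932  stride 1/|dx|=1.0353 1/|dy|=3.8637
    cross x-line → (0,4), t=0.2692 (wall)
  → r_2 = 0.2692
beam 3: φ=0°, α=210°
  d=(-0.8660,-0.5000)  start (1,4)  tX=0.3002 tY=1.0200  stride 1/|dx|=1.1547 1/|dy|=2.0000
    cross x-line → (0,4), t=0.3002 (wall)
  → r_3 = 0.3002
beam 4: φ=45°, α=255°
  d=(-0.2588,-0.9659)  start (1,4)  tX=1.0046 tY=0.5280  stride 1/|dx|=3.8637 1/|dy|=1.0353
    cross y-line → (1,3), t=0.5280
    cross x-line → (0,3), t=1.0046 (wall)
  → r_4 = 1.0046
beam 5: φ=90°, α=300°
  d=(0.5000,-0.8660)  start (1,4)  tX=1.4800 tY=0.5889  stride 1/|dx|=2.0000 1/|dy|=1.1547
    cross y-line → (1,3), t=0.5889
    cross x-line → (2,3), t=1.4800
    cross y-line → (2,2), t=1.7436 (wall)
  → r_5 = 1.7436

ranges = [0.5200, 0.2692, 0.3002, 1.0046, 1.7436]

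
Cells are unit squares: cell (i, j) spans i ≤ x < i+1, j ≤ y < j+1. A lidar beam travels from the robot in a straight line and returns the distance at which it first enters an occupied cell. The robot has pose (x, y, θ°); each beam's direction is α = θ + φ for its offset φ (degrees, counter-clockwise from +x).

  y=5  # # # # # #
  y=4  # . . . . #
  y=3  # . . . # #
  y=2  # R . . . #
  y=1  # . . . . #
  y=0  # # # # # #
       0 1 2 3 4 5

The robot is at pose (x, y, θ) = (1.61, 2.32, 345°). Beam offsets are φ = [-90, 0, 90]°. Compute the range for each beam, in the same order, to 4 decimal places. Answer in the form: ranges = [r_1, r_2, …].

ranges = [1.3666, 3.5096, 2.7745]

beam 1: φ=-90°, α=255°
  dir = (cos 255°, sin 255°) = (-0.2588, -0.9659); from cell (1,2)
  next x-line at t=2.3569, next y-line at t=0.3313; Δt_x=3.8637, Δt_y=1.0353
    y: enter (1,1) at t=0.3313
    y: enter (1,0) at t=1.3666 ← occupied
  → r_1 = 1.3666
beam 2: φ=0°, α=345°
  dir = (cos 345°, sin 345°) = (0.9659, -0.2588); from cell (1,2)
  next x-line at t=0.4038, next y-line at t=1.2364; Δt_x=1.0353, Δt_y=3.8637
    x: enter (2,2) at t=0.4038
    y: enter (2,1) at t=1.2364
    x: enter (3,1) at t=1.4390
    x: enter (4,1) at t=2.4743
    x: enter (5,1) at t=3.5096 ← occupied
  → r_2 = 3.5096
beam 3: φ=90°, α=75°
  dir = (cos 75°, sin 75°) = (0.2588, 0.9659); from cell (1,2)
  next x-line at t=1.5068, next y-line at t=0.7040; Δt_x=3.8637, Δt_y=1.0353
    y: enter (1,3) at t=0.7040
    x: enter (2,3) at t=1.5068
    y: enter (2,4) at t=1.7393
    y: enter (2,5) at t=2.7745 ← occupied
  → r_3 = 2.7745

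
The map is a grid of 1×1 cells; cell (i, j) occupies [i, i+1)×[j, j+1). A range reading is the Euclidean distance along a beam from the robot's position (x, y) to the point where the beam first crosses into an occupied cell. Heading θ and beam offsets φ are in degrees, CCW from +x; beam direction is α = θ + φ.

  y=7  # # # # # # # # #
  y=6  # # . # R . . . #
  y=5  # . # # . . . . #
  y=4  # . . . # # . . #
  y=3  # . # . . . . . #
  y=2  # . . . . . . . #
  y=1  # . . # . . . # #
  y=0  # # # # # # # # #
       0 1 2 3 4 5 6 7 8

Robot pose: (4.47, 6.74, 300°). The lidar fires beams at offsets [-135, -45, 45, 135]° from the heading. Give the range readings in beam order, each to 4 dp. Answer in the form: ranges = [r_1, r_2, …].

beam 1: φ=-135°, α=165°
  dir = (cos 165°, sin 165°) = (-0.9659, 0.2588); from cell (4,6)
  next x-line at t=0.4866, next y-line at t=1.0046; Δt_x=1.0353, Δt_y=3.8637
    x: enter (3,6) at t=0.4866 ← occupied
  → r_1 = 0.4866
beam 2: φ=-45°, α=255°
  dir = (cos 255°, sin 255°) = (-0.2588, -0.9659); from cell (4,6)
  next x-line at t=1.8159, next y-line at t=0.7661; Δt_x=3.8637, Δt_y=1.0353
    y: enter (4,5) at t=0.7661
    y: enter (4,4) at t=1.8014 ← occupied
  → r_2 = 1.8014
beam 3: φ=45°, α=345°
  dir = (cos 345°, sin 345°) = (0.9659, -0.2588); from cell (4,6)
  next x-line at t=0.5487, next y-line at t=2.8591; Δt_x=1.0353, Δt_y=3.8637
    x: enter (5,6) at t=0.5487
    x: enter (6,6) at t=1.5840
    x: enter (7,6) at t=2.6192
    y: enter (7,5) at t=2.8591
    x: enter (8,5) at t=3.6545 ← occupied
  → r_3 = 3.6545
beam 4: φ=135°, α=75°
  dir = (cos 75°, sin 75°) = (0.2588, 0.9659); from cell (4,6)
  next x-line at t=2.0478, next y-line at t=0.2692; Δt_x=3.8637, Δt_y=1.0353
    y: enter (4,7) at t=0.2692 ← occupied
  → r_4 = 0.2692

ranges = [0.4866, 1.8014, 3.6545, 0.2692]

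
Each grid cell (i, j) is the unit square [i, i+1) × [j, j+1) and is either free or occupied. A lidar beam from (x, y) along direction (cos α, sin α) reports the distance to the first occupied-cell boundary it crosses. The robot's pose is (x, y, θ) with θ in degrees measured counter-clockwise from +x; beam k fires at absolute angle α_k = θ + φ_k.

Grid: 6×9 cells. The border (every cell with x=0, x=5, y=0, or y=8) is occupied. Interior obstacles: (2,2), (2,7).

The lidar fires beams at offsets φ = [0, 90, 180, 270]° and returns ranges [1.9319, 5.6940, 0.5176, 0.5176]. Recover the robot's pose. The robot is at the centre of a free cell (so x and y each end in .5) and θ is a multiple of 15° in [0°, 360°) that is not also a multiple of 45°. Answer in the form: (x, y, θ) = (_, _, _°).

(x, y, θ) = (1.5, 1.5, 345°)

Candidates: 26 free-cell centres × 16 headings = 416 poses. Raycast each; keep the one whose scan matches to 4 dp.
  (2.5, 6.5, 195°): beam 1 = 1.5529 ≠ 1.9319 ✗
  (1.5, 2.5, 210°): beam 1 = 0.5774 ≠ 1.9319 ✗
  (1.5, 2.5, 15°): beam 1 = 0.5176 ≠ 1.9319 ✗
  (1.5, 6.5, 15°): beam 1 = 3.6235 ≠ 1.9319 ✗
  (3.5, 6.5, 330°): beam 1 = 1.7321 ≠ 1.9319 ✗
  …
  (1.5, 1.5, 345°): r_1=1.9319, r_2=5.6940, r_3=0.5176, r_4=0.5176 — all match ✓
No second candidate reproduces the full scan.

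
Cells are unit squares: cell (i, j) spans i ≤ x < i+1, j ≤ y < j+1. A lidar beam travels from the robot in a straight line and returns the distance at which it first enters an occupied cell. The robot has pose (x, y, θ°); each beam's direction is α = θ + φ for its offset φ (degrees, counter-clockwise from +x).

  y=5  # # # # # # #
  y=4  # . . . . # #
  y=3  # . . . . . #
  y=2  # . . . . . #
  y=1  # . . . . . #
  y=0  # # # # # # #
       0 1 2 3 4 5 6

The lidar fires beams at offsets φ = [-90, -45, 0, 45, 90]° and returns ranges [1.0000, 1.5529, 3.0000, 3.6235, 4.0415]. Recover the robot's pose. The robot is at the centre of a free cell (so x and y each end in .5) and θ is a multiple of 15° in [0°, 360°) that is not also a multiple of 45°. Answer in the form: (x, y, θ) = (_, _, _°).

The pose lattice has 19·16 = 304 candidates. Test each by forward raycasting.
  (2.5, 3.5, 195°): beam 1 = 1.5529 ≠ 1.0000 ✗
  (3.5, 2.5, 255°): beam 1 = 2.5882 ≠ 1.0000 ✗
  (3.5, 4.5, 240°): beam 2 = 2.5882 ≠ 1.5529 ✗
  (2.5, 3.5, 255°): beam 1 = 1.5529 ≠ 1.0000 ✗
  (3.5, 4.5, 105°): beam 1 = 1.5529 ≠ 1.0000 ✗
  …
  (2.5, 4.5, 240°): r_1=1.0000, r_2=1.5529, r_3=3.0000, r_4=3.6235, r_5=4.0415 — all match ✓
No second candidate reproduces the full scan.

(x, y, θ) = (2.5, 4.5, 240°)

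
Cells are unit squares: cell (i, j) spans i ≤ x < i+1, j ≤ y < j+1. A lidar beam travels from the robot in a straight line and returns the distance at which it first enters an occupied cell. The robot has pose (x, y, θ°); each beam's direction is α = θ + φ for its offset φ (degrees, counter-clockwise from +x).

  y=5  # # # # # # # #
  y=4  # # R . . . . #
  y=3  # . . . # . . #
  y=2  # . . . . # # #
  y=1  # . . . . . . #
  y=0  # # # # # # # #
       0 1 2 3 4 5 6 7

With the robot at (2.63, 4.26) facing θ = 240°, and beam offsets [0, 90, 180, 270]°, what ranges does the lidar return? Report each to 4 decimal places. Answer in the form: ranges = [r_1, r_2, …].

ranges = [3.2600, 1.5819, 0.8545, 0.7275]

beam 1: φ=0°, α=240°
  cosα=-0.5000 sinα=-0.8660 | (2,4) | tMaxX 1.2600 tMaxY 0.3002 | tΔX 2.0000 tΔY 1.1547
    t=0.3002 [y] (2,3)
    t=1.2600 [x] (1,3)
    t=1.4549 [y] (1,2)
    t=2.6096 [y] (1,1)
    t=3.2600 [x] (0,1) — stop
  → r_1 = 3.2600
beam 2: φ=90°, α=330°
  cosα=0.8660 sinα=-0.5000 | (2,4) | tMaxX 0.4272 tMaxY 0.5200 | tΔX 1.1547 tΔY 2.0000
    t=0.4272 [x] (3,4)
    t=0.5200 [y] (3,3)
    t=1.5819 [x] (4,3) — stop
  → r_2 = 1.5819
beam 3: φ=180°, α=60°
  cosα=0.5000 sinα=0.8660 | (2,4) | tMaxX 0.7400 tMaxY 0.8545 | tΔX 2.0000 tΔY 1.1547
    t=0.7400 [x] (3,4)
    t=0.8545 [y] (3,5) — stop
  → r_3 = 0.8545
beam 4: φ=270°, α=150°
  cosα=-0.8660 sinα=0.5000 | (2,4) | tMaxX 0.7275 tMaxY 1.4800 | tΔX 1.1547 tΔY 2.0000
    t=0.7275 [x] (1,4) — stop
  → r_4 = 0.7275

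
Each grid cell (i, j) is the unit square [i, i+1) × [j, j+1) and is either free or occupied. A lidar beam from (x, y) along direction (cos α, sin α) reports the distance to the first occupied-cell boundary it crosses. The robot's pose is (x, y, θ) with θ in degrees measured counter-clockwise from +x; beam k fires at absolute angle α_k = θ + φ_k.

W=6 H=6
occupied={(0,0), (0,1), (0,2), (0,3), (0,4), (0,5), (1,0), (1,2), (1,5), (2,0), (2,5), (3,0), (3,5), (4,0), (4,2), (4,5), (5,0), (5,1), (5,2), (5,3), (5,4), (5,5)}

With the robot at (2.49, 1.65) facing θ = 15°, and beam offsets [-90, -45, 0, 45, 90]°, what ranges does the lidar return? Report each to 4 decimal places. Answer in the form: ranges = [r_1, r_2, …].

ranges = [0.6729, 1.3000, 1.5633, 3.8682, 3.4682]

beam 1: φ=-90°, α=285°
  cosα=0.2588 sinα=-0.9659 | (2,1) | tMaxX 1.9705 tMaxY 0.6729 | tΔX 3.8637 tΔY 1.0353
    t=0.6729 [y] (2,0) — stop
  → r_1 = 0.6729
beam 2: φ=-45°, α=330°
  cosα=0.8660 sinα=-0.5000 | (2,1) | tMaxX 0.5889 tMaxY 1.3000 | tΔX 1.1547 tΔY 2.0000
    t=0.5889 [x] (3,1)
    t=1.3000 [y] (3,0) — stop
  → r_2 = 1.3000
beam 3: φ=0°, α=15°
  cosα=0.9659 sinα=0.2588 | (2,1) | tMaxX 0.5280 tMaxY 1.3523 | tΔX 1.0353 tΔY 3.8637
    t=0.5280 [x] (3,1)
    t=1.3523 [y] (3,2)
    t=1.5633 [x] (4,2) — stop
  → r_3 = 1.5633
beam 4: φ=45°, α=60°
  cosα=0.5000 sinα=0.8660 | (2,1) | tMaxX 1.0200 tMaxY 0.4041 | tΔX 2.0000 tΔY 1.1547
    t=0.4041 [y] (2,2)
    t=1.0200 [x] (3,2)
    t=1.5588 [y] (3,3)
    t=2.7135 [y] (3,4)
    t=3.0200 [x] (4,4)
    t=3.8682 [y] (4,5) — stop
  → r_4 = 3.8682
beam 5: φ=90°, α=105°
  cosα=-0.2588 sinα=0.9659 | (2,1) | tMaxX 1.8932 tMaxY 0.3623 | tΔX 3.8637 tΔY 1.0353
    t=0.3623 [y] (2,2)
    t=1.3976 [y] (2,3)
    t=1.8932 [x] (1,3)
    t=2.4329 [y] (1,4)
    t=3.4682 [y] (1,5) — stop
  → r_5 = 3.4682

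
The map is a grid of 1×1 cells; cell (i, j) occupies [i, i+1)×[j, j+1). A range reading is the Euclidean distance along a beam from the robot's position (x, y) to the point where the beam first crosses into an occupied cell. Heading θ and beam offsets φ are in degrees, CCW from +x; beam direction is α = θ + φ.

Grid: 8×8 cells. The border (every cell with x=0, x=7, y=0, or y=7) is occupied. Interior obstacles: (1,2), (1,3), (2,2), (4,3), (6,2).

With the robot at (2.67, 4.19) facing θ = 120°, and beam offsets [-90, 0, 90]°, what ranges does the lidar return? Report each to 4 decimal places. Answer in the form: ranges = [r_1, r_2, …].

beam 1: φ=-90°, α=30°
  d=(0.8660,0.5000)  start (2,4)  tX=0.3811 tY=1.6200  stride 1/|dx|=1.1547 1/|dy|=2.0000
    cross x-line → (3,4), t=0.3811
    cross x-line → (4,4), t=1.5358
    cross y-line → (4,5), t=1.6200
    cross x-line → (5,5), t=2.6905
    cross y-line → (5,6), t=3.6200
    cross x-line → (6,6), t=3.8452
    cross x-line → (7,6), t=4.9999 (wall)
  → r_1 = 4.9999
beam 2: φ=0°, α=120°
  d=(-0.5000,0.8660)  start (2,4)  tX=1.3400 tY=0.9353  stride 1/|dx|=2.0000 1/|dy|=1.1547
    cross y-line → (2,5), t=0.9353
    cross x-line → (1,5), t=1.3400
    cross y-line → (1,6), t=2.0900
    cross y-line → (1,7), t=3.2447 (wall)
  → r_2 = 3.2447
beam 3: φ=90°, α=210°
  d=(-0.8660,-0.5000)  start (2,4)  tX=0.7736 tY=0.3800  stride 1/|dx|=1.1547 1/|dy|=2.0000
    cross y-line → (2,3), t=0.3800
    cross x-line → (1,3), t=0.7736 (wall)
  → r_3 = 0.7736

ranges = [4.9999, 3.2447, 0.7736]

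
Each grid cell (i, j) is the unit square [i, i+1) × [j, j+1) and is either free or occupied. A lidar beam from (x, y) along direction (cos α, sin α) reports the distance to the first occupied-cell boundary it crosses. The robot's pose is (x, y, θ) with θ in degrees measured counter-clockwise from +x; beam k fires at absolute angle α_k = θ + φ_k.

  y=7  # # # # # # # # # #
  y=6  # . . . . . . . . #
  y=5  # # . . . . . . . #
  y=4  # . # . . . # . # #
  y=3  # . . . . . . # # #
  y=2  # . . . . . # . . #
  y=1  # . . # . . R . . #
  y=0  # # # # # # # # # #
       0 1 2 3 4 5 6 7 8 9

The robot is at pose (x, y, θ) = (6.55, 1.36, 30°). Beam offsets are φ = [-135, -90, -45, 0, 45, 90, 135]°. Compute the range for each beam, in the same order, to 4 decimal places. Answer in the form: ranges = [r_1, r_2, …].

ranges = [0.3727, 0.4157, 1.3909, 2.8290, 0.6626, 0.7390, 5.7458]

beam 1: φ=-135°, α=255°
  cosα=-0.2588 sinα=-0.9659 | (6,1) | tMaxX 2.1250 tMaxY 0.3727 | tΔX 3.8637 tΔY 1.0353
    t=0.3727 [y] (6,0) — stop
  → r_1 = 0.3727
beam 2: φ=-90°, α=300°
  cosα=0.5000 sinα=-0.8660 | (6,1) | tMaxX 0.9000 tMaxY 0.4157 | tΔX 2.0000 tΔY 1.1547
    t=0.4157 [y] (6,0) — stop
  → r_2 = 0.4157
beam 3: φ=-45°, α=345°
  cosα=0.9659 sinα=-0.2588 | (6,1) | tMaxX 0.4659 tMaxY 1.3909 | tΔX 1.0353 tΔY 3.8637
    t=0.4659 [x] (7,1)
    t=1.3909 [y] (7,0) — stop
  → r_3 = 1.3909
beam 4: φ=0°, α=30°
  cosα=0.8660 sinα=0.5000 | (6,1) | tMaxX 0.5196 tMaxY 1.2800 | tΔX 1.1547 tΔY 2.0000
    t=0.5196 [x] (7,1)
    t=1.2800 [y] (7,2)
    t=1.6743 [x] (8,2)
    t=2.8290 [x] (9,2) — stop
  → r_4 = 2.8290
beam 5: φ=45°, α=75°
  cosα=0.2588 sinα=0.9659 | (6,1) | tMaxX 1.7387 tMaxY 0.6626 | tΔX 3.8637 tΔY 1.0353
    t=0.6626 [y] (6,2) — stop
  → r_5 = 0.6626
beam 6: φ=90°, α=120°
  cosα=-0.5000 sinα=0.8660 | (6,1) | tMaxX 1.1000 tMaxY 0.7390 | tΔX 2.0000 tΔY 1.1547
    t=0.7390 [y] (6,2) — stop
  → r_6 = 0.7390
beam 7: φ=135°, α=165°
  cosα=-0.9659 sinα=0.2588 | (6,1) | tMaxX 0.5694 tMaxY 2.4728 | tΔX 1.0353 tΔY 3.8637
    t=0.5694 [x] (5,1)
    t=1.6047 [x] (4,1)
    t=2.4728 [y] (4,2)
    t=2.6400 [x] (3,2)
    t=3.6752 [x] (2,2)
    t=4.7105 [x] (1,2)
    t=5.7458 [x] (0,2) — stop
  → r_7 = 5.7458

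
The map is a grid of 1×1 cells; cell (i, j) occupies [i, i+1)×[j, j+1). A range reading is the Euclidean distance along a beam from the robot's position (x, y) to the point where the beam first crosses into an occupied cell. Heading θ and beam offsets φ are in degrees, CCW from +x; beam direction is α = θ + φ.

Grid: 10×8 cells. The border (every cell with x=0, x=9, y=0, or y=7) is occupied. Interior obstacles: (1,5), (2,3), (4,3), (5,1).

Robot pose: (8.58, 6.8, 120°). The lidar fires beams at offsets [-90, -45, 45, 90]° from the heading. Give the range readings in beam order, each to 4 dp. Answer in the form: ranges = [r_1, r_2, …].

ranges = [0.4000, 0.2071, 0.7727, 6.4432]

beam 1: φ=-90°, α=30°
  dir = (cos 30°, sin 30°) = (0.8660, 0.5000); from cell (8,6)
  next x-line at t=0.4850, next y-line at t=0.4000; Δt_x=1.1547, Δt_y=2.0000
    y: enter (8,7) at t=0.4000 ← occupied
  → r_1 = 0.4000
beam 2: φ=-45°, α=75°
  dir = (cos 75°, sin 75°) = (0.2588, 0.9659); from cell (8,6)
  next x-line at t=1.6228, next y-line at t=0.2071; Δt_x=3.8637, Δt_y=1.0353
    y: enter (8,7) at t=0.2071 ← occupied
  → r_2 = 0.2071
beam 3: φ=45°, α=165°
  dir = (cos 165°, sin 165°) = (-0.9659, 0.2588); from cell (8,6)
  next x-line at t=0.6005, next y-line at t=0.7727; Δt_x=1.0353, Δt_y=3.8637
    x: enter (7,6) at t=0.6005
    y: enter (7,7) at t=0.7727 ← occupied
  → r_3 = 0.7727
beam 4: φ=90°, α=210°
  dir = (cos 210°, sin 210°) = (-0.8660, -0.5000); from cell (8,6)
  next x-line at t=0.6697, next y-line at t=1.6000; Δt_x=1.1547, Δt_y=2.0000
    x: enter (7,6) at t=0.6697
    y: enter (7,5) at t=1.6000
    x: enter (6,5) at t=1.8244
    x: enter (5,5) at t=2.9791
    y: enter (5,4) at t=3.6000
    x: enter (4,4) at t=4.1338
    x: enter (3,4) at t=5.2885
    y: enter (3,3) at t=5.6000
    x: enter (2,3) at t=6.4432 ← occupied
  → r_4 = 6.4432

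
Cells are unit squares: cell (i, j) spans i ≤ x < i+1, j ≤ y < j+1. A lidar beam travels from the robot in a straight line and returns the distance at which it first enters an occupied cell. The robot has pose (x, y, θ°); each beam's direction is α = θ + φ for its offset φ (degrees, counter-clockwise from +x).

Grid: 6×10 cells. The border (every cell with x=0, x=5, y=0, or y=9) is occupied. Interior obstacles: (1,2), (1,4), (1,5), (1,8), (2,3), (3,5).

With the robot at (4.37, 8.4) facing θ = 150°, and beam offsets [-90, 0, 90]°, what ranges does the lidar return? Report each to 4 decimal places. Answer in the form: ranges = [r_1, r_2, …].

beam 1: φ=-90°, α=60°
  d=(0.5000,0.8660)  start (4,8)  tX=1.2600 tY=0.6928  stride 1/|dx|=2.0000 1/|dy|=1.1547
    cross y-line → (4,9), t=0.6928 (wall)
  → r_1 = 0.6928
beam 2: φ=0°, α=150°
  d=(-0.8660,0.5000)  start (4,8)  tX=0.4272 tY=1.2000  stride 1/|dx|=1.1547 1/|dy|=2.0000
    cross x-line → (3,8), t=0.4272
    cross y-line → (3,9), t=1.2000 (wall)
  → r_2 = 1.2000
beam 3: φ=90°, α=240°
  d=(-0.5000,-0.8660)  start (4,8)  tX=0.7400 tY=0.4619  stride 1/|dx|=2.0000 1/|dy|=1.1547
    cross y-line → (4,7), t=0.4619
    cross x-line → (3,7), t=0.7400
    cross y-line → (3,6), t=1.6166
    cross x-line → (2,6), t=2.7400
    cross y-line → (2,5), t=2.7713
    cross y-line → (2,4), t=3.9260
    cross x-line → (1,4), t=4.7400 (wall)
  → r_3 = 4.7400

ranges = [0.6928, 1.2000, 4.7400]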